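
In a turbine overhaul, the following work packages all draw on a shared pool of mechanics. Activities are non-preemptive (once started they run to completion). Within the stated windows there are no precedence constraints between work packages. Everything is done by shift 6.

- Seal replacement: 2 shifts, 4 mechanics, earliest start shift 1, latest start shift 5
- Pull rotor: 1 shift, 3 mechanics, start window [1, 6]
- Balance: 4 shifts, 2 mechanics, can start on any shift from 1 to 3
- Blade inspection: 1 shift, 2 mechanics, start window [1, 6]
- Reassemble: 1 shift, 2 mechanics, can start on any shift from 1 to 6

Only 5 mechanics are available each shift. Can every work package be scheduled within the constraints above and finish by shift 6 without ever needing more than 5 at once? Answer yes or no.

yes

Schedule Seal replacement@1, Pull rotor@3, Balance@3, Blade inspection@4, Reassemble@5: s1:4  s2:4  s3:5  s4:4  s5:4  s6:2 — peak 5 ≤ 5.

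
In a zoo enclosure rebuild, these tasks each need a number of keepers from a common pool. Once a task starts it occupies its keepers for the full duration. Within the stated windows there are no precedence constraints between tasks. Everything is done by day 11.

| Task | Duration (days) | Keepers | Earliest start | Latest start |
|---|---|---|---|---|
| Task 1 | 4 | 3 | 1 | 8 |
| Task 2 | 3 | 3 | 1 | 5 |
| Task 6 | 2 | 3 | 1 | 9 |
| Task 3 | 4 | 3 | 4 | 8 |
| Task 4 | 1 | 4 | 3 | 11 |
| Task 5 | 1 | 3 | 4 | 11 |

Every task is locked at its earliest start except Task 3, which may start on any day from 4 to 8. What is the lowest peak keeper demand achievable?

10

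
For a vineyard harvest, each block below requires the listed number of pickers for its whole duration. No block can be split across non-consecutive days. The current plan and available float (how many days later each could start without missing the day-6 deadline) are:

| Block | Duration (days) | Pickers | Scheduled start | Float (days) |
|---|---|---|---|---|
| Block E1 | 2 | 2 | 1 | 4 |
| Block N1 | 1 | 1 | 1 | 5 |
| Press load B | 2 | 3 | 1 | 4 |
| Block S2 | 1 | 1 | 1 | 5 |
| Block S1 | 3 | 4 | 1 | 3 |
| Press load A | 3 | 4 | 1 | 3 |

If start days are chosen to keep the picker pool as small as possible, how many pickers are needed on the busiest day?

7

Early-start (Block E1@1, Block N1@1, Press load B@1, Block S2@1, Block S1@1, Press load A@1) gives peak 15: d1:15  d2:13  d3:8  d4:0  d5:0  d6:0.
Shift Press load B→3, Block S2→2, Press load A→4.
Schedule Block E1@1, Block N1@1, Press load B@3, Block S2@2, Block S1@1, Press load A@4: d1:7  d2:7  d3:7  d4:7  d5:4  d6:4 — peak 7.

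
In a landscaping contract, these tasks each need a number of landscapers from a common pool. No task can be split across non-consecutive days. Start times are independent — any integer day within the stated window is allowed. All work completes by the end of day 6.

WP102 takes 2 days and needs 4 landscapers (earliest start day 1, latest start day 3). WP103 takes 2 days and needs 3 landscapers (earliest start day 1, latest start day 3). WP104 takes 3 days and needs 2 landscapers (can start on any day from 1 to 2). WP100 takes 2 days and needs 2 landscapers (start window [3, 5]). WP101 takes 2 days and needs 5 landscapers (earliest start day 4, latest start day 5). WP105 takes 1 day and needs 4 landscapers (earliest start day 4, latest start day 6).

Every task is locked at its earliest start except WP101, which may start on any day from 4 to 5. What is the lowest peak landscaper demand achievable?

9

WP101@4: d1:9  d2:9  d3:4  d4:11  d5:5  d6:0 → peak 11
WP101@5: d1:9  d2:9  d3:4  d4:6  d5:5  d6:5 → peak 9
Best is WP101@5, peak 9.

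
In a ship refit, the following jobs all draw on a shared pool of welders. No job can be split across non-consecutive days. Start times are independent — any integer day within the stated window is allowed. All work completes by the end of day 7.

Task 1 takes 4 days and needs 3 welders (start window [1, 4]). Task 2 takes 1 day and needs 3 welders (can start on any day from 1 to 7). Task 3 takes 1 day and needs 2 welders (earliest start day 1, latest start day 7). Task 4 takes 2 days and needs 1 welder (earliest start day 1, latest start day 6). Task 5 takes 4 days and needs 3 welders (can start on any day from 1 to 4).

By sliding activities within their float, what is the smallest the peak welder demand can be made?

Early-start (Task 1@1, Task 2@1, Task 3@1, Task 4@1, Task 5@1) gives peak 12: d1:12  d2:7  d3:6  d4:6  d5:0  d6:0  d7:0.
Shift Task 3→2, Task 4→2, Task 5→4.
Schedule Task 1@1, Task 2@1, Task 3@2, Task 4@2, Task 5@4: d1:6  d2:6  d3:4  d4:6  d5:3  d6:3  d7:3 — peak 6.

6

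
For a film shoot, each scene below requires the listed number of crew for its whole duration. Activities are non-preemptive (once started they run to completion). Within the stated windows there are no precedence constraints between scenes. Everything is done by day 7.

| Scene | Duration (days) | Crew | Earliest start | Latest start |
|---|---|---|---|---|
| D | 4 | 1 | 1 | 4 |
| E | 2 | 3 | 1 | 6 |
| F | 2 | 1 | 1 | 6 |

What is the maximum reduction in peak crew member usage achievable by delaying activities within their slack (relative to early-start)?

Early-start peak: d1:5  d2:5  d3:1  d4:1  d5:0  d6:0  d7:0 ⇒ 5.
Leveled (D@1, E@5, F@1): d1:2  d2:2  d3:1  d4:1  d5:3  d6:3  d7:0 ⇒ 3.
Reduction 5 − 3 = 2.

2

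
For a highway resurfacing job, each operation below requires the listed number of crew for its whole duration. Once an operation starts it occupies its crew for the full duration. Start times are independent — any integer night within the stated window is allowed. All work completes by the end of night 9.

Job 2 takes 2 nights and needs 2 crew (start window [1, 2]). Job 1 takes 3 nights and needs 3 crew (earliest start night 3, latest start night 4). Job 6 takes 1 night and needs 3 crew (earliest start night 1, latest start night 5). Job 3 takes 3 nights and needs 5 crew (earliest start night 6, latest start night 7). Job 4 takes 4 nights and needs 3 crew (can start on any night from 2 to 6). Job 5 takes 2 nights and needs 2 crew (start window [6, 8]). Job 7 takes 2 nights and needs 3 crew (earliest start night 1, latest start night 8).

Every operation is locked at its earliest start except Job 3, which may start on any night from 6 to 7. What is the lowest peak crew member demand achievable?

8

Job 3@6: n1:8  n2:8  n3:6  n4:6  n5:6  n6:7  n7:7  n8:5  n9:0 → peak 8
Job 3@7: n1:8  n2:8  n3:6  n4:6  n5:6  n6:2  n7:7  n8:5  n9:5 → peak 8
Best is Job 3@6, peak 8.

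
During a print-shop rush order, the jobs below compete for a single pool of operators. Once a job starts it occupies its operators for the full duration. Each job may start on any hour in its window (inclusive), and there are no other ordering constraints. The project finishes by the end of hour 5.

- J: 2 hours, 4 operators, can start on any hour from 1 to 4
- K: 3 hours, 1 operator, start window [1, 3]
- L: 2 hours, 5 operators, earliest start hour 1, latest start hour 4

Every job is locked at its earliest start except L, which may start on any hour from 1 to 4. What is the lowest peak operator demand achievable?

5

L@1: h1:10  h2:10  h3:1  h4:0  h5:0 → peak 10
L@2: h1:5  h2:10  h3:6  h4:0  h5:0 → peak 10
L@3: h1:5  h2:5  h3:6  h4:5  h5:0 → peak 6
L@4: h1:5  h2:5  h3:1  h4:5  h5:5 → peak 5
Best is L@4, peak 5.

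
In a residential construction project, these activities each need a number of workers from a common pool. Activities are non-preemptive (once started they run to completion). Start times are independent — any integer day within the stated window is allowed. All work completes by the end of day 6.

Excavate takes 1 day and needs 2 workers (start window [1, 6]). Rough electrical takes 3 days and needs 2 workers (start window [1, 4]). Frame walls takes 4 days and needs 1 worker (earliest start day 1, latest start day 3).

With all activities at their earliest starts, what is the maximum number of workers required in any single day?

Early-start schedule: Excavate@1, Rough electrical@1, Frame walls@1.
Load per day: day 1: 5, day 2: 3, day 3: 3, day 4: 1, day 5: 0, day 6: 0.
Peak is 5.

5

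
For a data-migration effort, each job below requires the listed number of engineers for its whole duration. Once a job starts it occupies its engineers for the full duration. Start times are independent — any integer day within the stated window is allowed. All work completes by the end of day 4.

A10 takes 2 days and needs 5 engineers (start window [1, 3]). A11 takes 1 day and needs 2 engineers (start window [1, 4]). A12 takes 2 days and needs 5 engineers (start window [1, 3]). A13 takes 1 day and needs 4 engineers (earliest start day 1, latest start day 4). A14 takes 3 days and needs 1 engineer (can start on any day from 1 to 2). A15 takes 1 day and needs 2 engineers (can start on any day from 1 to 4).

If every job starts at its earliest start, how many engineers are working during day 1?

At early start, day 1 has: A10, A11, A12, A13, A14, A15.
Demand: 5 + 2 + 5 + 4 + 1 + 2 = 19.

19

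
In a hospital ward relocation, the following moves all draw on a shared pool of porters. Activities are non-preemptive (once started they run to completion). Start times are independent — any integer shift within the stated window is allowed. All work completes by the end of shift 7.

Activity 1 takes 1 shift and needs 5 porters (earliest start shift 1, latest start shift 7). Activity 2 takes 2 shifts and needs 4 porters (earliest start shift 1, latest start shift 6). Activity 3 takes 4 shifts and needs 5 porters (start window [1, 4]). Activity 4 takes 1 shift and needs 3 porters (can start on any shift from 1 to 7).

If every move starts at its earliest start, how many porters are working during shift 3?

At early start, shift 3 has: Activity 3.
Demand: 5 = 5.

5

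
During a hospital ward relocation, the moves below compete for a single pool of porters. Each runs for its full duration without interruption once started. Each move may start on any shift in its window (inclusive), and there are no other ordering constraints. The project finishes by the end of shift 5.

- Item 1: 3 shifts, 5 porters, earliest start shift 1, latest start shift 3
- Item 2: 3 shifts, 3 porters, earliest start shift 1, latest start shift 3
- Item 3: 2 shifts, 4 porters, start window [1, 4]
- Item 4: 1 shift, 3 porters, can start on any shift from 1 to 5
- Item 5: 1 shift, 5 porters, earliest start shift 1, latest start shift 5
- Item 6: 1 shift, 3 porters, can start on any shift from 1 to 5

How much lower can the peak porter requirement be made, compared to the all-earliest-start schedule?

14

Early-start peak: s1:23  s2:12  s3:8  s4:0  s5:0 ⇒ 23.
Leveled (Item 1@1, Item 2@3, Item 3@1, Item 4@4, Item 5@5, Item 6@4): s1:9  s2:9  s3:8  s4:9  s5:8 ⇒ 9.
Reduction 23 − 9 = 14.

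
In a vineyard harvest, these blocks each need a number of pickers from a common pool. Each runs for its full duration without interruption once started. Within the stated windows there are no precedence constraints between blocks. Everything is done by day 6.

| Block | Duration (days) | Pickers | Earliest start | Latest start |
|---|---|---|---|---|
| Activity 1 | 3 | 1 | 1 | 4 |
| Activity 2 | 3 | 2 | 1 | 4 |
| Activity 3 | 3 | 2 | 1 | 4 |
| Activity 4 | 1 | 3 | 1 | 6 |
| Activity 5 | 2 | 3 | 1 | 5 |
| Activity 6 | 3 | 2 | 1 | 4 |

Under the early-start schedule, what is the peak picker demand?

13

Early-start schedule: Activity 1@1, Activity 2@1, Activity 3@1, Activity 4@1, Activity 5@1, Activity 6@1.
Load per day: day 1: 13, day 2: 10, day 3: 7, day 4: 0, day 5: 0, day 6: 0.
Peak is 13.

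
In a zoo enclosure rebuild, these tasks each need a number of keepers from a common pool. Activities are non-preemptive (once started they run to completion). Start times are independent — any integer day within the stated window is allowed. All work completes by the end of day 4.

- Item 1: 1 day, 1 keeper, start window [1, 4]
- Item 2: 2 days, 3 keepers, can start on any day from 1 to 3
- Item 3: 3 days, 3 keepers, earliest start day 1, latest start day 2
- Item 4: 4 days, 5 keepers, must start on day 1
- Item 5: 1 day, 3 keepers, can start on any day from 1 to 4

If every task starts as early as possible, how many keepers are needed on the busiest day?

15

Early-start schedule: Item 1@1, Item 2@1, Item 3@1, Item 4@1, Item 5@1.
Load per day: day 1: 15, day 2: 11, day 3: 8, day 4: 5.
Peak is 15.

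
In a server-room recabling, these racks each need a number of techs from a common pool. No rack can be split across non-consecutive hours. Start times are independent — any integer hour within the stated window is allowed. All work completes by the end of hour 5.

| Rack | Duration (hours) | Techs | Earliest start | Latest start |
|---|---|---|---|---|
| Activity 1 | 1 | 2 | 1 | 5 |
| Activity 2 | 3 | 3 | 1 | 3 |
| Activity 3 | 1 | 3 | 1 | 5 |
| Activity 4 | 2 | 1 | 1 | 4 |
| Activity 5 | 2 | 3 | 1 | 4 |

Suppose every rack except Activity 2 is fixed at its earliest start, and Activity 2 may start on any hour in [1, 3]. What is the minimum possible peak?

9

Activity 2@1: h1:12  h2:7  h3:3  h4:0  h5:0 → peak 12
Activity 2@2: h1:9  h2:7  h3:3  h4:3  h5:0 → peak 9
Activity 2@3: h1:9  h2:4  h3:3  h4:3  h5:3 → peak 9
Best is Activity 2@2, peak 9.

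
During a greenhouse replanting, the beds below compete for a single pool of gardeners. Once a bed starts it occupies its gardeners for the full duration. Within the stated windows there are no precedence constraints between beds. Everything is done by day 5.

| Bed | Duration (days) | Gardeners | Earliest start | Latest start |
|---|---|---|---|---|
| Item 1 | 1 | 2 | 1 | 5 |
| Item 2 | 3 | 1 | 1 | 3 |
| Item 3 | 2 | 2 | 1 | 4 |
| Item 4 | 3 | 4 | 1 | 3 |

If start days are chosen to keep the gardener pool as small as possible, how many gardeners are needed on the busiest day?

Early-start (Item 1@1, Item 2@1, Item 3@1, Item 4@1) gives peak 9: d1:9  d2:7  d3:5  d4:0  d5:0.
Shift Item 4→3.
Schedule Item 1@1, Item 2@1, Item 3@1, Item 4@3: d1:5  d2:3  d3:5  d4:4  d5:4 — peak 5.
Total gardener-days = 21 over 5 days ⇒ peak ≥ ⌈21/5⌉ = 5, so 5 is optimal.

5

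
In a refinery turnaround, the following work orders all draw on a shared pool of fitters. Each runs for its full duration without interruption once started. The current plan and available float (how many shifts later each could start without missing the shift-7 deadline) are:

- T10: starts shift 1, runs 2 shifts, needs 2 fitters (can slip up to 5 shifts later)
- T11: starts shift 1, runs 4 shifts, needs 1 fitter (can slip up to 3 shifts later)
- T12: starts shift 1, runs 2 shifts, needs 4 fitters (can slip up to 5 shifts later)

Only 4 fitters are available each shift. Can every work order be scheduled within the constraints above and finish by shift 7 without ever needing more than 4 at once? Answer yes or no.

yes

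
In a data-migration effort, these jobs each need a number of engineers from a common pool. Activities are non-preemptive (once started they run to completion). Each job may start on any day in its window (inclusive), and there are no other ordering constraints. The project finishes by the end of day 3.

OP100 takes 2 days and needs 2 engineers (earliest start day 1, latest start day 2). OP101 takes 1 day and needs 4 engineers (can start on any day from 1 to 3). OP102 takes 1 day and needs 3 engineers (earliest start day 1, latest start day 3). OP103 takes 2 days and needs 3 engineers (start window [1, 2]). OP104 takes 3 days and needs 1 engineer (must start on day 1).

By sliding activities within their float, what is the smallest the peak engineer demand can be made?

Early-start (OP100@1, OP101@1, OP102@1, OP103@1, OP104@1) gives peak 13: d1:13  d2:6  d3:1.
Shift OP102→3, OP103→2.
Schedule OP100@1, OP101@1, OP102@3, OP103@2, OP104@1: d1:7  d2:6  d3:7 — peak 7.
Total engineer-days = 20 over 3 days ⇒ peak ≥ ⌈20/3⌉ = 7, so 7 is optimal.

7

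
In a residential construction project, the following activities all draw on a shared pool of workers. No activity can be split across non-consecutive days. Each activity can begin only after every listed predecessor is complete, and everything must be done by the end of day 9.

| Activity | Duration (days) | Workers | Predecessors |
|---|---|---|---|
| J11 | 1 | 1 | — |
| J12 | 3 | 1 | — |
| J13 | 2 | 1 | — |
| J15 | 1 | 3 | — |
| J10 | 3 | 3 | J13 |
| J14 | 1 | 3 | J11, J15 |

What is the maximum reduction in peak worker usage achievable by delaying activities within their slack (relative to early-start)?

Early-start peak: d1:6  d2:5  d3:4  d4:3  d5:3  d6:0  d7:0  d8:0  d9:0 ⇒ 6.
Leveled (J11@1, J12@1, J13@1, J15@4, J10@5, J14@8): d1:3  d2:2  d3:1  d4:3  d5:3  d6:3  d7:3  d8:3  d9:0 ⇒ 3.
Reduction 6 − 3 = 3.

3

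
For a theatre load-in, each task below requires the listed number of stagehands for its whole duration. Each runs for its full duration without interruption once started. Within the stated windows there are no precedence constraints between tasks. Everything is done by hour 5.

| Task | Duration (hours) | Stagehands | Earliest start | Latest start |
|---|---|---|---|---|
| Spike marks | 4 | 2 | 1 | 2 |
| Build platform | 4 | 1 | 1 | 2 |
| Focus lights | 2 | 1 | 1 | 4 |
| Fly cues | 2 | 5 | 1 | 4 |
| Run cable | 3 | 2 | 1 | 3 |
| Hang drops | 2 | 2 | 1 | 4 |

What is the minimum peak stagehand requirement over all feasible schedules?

8

Early-start (Spike marks@1, Build platform@1, Focus lights@1, Fly cues@1, Run cable@1, Hang drops@1) gives peak 13: h1:13  h2:13  h3:5  h4:3  h5:0.
Shift Fly cues→4.
Schedule Spike marks@1, Build platform@1, Focus lights@1, Fly cues@4, Run cable@1, Hang drops@1: h1:8  h2:8  h3:5  h4:8  h5:5 — peak 8.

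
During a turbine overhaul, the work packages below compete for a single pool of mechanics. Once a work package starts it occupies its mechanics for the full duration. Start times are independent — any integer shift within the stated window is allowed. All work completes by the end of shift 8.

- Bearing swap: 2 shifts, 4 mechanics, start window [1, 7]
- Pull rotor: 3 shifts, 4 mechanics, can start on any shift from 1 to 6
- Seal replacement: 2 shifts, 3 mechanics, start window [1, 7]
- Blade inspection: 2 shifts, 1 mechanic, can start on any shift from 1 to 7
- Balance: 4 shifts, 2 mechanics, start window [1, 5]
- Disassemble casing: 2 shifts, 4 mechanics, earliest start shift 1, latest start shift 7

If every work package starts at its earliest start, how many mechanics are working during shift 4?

2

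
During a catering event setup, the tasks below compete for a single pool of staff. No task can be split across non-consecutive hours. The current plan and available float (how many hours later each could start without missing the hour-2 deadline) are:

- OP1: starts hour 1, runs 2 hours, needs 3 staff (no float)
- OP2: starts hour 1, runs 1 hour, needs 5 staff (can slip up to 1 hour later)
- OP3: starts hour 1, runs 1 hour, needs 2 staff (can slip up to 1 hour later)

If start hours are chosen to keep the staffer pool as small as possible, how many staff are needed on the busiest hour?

8

Early-start (OP1@1, OP2@1, OP3@1) gives peak 10: h1:10  h2:3.
Shift OP3→2.
Schedule OP1@1, OP2@1, OP3@2: h1:8  h2:5 — peak 8.
No arrangement of the 4 feasible schedules does better.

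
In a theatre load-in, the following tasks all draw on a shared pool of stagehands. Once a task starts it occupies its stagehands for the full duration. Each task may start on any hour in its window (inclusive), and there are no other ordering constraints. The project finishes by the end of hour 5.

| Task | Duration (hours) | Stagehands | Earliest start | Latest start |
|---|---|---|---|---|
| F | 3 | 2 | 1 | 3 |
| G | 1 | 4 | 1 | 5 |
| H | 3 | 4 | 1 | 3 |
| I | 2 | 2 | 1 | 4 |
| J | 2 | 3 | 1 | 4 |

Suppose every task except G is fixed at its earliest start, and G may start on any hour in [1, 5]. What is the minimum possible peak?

G@1: h1:15  h2:11  h3:6  h4:0  h5:0 → peak 15
G@2: h1:11  h2:15  h3:6  h4:0  h5:0 → peak 15
G@3: h1:11  h2:11  h3:10  h4:0  h5:0 → peak 11
G@4: h1:11  h2:11  h3:6  h4:4  h5:0 → peak 11
G@5: h1:11  h2:11  h3:6  h4:0  h5:4 → peak 11
Best is G@3, peak 11.

11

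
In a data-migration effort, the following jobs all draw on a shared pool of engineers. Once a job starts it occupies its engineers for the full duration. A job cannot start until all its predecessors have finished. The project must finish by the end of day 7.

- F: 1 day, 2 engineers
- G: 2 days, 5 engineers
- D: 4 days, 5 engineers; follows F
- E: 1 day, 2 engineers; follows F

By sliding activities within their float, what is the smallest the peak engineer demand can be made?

Early-start (F@1, G@1, D@2, E@2) gives peak 12: d1:7  d2:12  d3:5  d4:5  d5:5  d6:0  d7:0.
Shift D→3.
Schedule F@1, G@1, D@3, E@2: d1:7  d2:7  d3:5  d4:5  d5:5  d6:5  d7:0 — peak 7.

7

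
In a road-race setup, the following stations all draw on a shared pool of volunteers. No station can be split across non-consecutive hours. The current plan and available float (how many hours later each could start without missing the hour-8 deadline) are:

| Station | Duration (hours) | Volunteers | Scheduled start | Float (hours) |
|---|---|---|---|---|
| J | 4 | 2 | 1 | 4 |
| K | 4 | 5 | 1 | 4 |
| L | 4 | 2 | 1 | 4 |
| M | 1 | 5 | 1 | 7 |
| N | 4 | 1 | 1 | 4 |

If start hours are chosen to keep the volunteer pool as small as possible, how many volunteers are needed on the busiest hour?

8

Early-start (J@1, K@1, L@1, M@1, N@1) gives peak 15: h1:15  h2:10  h3:10  h4:10  h5:0  h6:0  h7:0  h8:0.
Shift L→5, M→5.
Schedule J@1, K@1, L@5, M@5, N@1: h1:8  h2:8  h3:8  h4:8  h5:7  h6:2  h7:2  h8:2 — peak 8.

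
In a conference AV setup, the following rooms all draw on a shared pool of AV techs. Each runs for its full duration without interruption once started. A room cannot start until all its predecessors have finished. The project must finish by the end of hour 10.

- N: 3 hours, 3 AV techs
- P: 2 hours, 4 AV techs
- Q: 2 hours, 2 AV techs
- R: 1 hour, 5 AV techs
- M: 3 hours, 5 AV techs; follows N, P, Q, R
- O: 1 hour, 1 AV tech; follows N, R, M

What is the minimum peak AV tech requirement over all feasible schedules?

5

Early-start (N@1, P@1, Q@1, R@1, M@4, O@7) gives peak 14: h1:14  h2:9  h3:3  h4:5  h5:5  h6:5  h7:1  h8:0  h9:0  h10:0.
Shift P→4, R→6, M→7, O→10.
Schedule N@1, P@4, Q@1, R@6, M@7, O@10: h1:5  h2:5  h3:3  h4:4  h5:4  h6:5  h7:5  h8:5  h9:5  h10:1 — peak 5.
Total AV tech-hours = 42 over 10 hours ⇒ peak ≥ ⌈42/10⌉ = 5, so 5 is optimal.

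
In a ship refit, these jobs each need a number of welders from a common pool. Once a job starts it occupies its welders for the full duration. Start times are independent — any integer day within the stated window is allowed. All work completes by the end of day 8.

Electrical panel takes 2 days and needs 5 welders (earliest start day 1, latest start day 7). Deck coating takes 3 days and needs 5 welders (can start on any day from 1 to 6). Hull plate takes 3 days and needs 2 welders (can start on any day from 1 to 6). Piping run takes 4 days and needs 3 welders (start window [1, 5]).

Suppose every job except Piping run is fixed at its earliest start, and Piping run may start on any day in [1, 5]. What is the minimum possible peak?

12

Piping run@1: d1:15  d2:15  d3:10  d4:3  d5:0  d6:0  d7:0  d8:0 → peak 15
Piping run@2: d1:12  d2:15  d3:10  d4:3  d5:3  d6:0  d7:0  d8:0 → peak 15
Piping run@3: d1:12  d2:12  d3:10  d4:3  d5:3  d6:3  d7:0  d8:0 → peak 12
Piping run@4: d1:12  d2:12  d3:7  d4:3  d5:3  d6:3  d7:3  d8:0 → peak 12
Piping run@5: d1:12  d2:12  d3:7  d4:0  d5:3  d6:3  d7:3  d8:3 → peak 12
Best is Piping run@3, peak 12.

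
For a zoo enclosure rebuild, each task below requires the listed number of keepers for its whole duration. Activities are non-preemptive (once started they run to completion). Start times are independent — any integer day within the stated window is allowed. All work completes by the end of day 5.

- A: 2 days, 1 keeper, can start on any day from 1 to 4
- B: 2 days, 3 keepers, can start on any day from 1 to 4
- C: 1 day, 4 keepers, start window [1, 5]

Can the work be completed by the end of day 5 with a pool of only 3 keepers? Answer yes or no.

no

The minimum achievable peak is 4; 3 < 4, so no feasible schedule stays within the cap.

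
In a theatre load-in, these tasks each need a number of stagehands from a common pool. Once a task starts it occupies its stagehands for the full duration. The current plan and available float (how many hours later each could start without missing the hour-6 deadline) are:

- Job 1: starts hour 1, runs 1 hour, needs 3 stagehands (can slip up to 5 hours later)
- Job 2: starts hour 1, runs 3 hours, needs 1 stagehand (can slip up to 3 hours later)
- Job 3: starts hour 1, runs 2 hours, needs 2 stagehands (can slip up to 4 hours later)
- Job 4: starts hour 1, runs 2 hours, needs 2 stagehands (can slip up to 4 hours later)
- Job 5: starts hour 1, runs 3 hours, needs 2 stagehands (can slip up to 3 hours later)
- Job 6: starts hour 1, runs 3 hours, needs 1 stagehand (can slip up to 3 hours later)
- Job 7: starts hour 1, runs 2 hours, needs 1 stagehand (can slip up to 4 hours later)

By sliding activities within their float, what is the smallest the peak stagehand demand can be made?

Early-start (Job 1@1, Job 2@1, Job 3@1, Job 4@1, Job 5@1, Job 6@1, Job 7@1) gives peak 12: h1:12  h2:9  h3:4  h4:0  h5:0  h6:0.
Shift Job 3→2, Job 4→2, Job 5→4, Job 6→4, Job 7→4.
Schedule Job 1@1, Job 2@1, Job 3@2, Job 4@2, Job 5@4, Job 6@4, Job 7@4: h1:4  h2:5  h3:5  h4:4  h5:4  h6:3 — peak 5.
Total stagehand-hours = 25 over 6 hours ⇒ peak ≥ ⌈25/6⌉ = 5, so 5 is optimal.

5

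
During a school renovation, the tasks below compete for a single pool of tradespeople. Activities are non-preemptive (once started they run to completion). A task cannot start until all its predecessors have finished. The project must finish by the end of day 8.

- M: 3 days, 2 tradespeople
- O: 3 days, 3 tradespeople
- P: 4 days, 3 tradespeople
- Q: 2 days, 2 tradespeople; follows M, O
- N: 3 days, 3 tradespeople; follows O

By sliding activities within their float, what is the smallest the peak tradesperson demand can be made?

Early-start (M@1, O@1, P@1, Q@4, N@4) gives peak 8: d1:8  d2:8  d3:8  d4:8  d5:5  d6:3  d7:0  d8:0.
Shift P→4, N→6.
Schedule M@1, O@1, P@4, Q@4, N@6: d1:5  d2:5  d3:5  d4:5  d5:5  d6:6  d7:6  d8:3 — peak 6.

6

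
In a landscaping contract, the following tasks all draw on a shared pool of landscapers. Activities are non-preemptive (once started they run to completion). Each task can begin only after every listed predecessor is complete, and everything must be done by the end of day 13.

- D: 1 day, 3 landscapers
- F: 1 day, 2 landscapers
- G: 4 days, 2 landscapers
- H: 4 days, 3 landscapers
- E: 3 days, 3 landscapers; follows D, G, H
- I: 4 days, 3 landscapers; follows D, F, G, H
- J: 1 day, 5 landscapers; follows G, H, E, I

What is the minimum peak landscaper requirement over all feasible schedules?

Early-start (D@1, F@1, G@1, H@1, E@5, I@5, J@9) gives peak 10: d1:10  d2:5  d3:5  d4:5  d5:6  d6:6  d7:6  d8:3  d9:5  d10:0  d11:0  d12:0  d13:0.
Shift G→2, H→2, E→6, I→9, J→13.
Schedule D@1, F@1, G@2, H@2, E@6, I@9, J@13: d1:5  d2:5  d3:5  d4:5  d5:5  d6:3  d7:3  d8:3  d9:3  d10:3  d11:3  d12:3  d13:5 — peak 5.

5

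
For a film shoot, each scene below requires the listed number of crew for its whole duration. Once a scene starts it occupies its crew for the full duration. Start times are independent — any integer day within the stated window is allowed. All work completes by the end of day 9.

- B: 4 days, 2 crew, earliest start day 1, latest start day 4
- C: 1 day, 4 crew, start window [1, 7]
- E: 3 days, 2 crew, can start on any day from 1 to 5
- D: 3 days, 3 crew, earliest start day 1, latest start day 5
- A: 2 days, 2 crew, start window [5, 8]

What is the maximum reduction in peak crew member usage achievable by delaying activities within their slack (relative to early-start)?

Early-start peak: d1:11  d2:7  d3:7  d4:2  d5:2  d6:2  d7:0  d8:0  d9:0 ⇒ 11.
Leveled (B@1, C@7, E@1, D@4, A@5): d1:4  d2:4  d3:4  d4:5  d5:5  d6:5  d7:4  d8:0  d9:0 ⇒ 5.
Reduction 11 − 5 = 6.

6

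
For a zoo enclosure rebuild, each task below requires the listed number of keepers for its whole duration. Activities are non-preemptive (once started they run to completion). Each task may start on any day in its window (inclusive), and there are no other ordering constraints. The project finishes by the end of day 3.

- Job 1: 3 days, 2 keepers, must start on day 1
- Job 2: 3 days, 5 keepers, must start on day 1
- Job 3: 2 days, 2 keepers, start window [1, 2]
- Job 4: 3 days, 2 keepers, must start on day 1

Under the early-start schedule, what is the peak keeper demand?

Early-start schedule: Job 1@1, Job 2@1, Job 3@1, Job 4@1.
Load per day: day 1: 11, day 2: 11, day 3: 9.
Peak is 11.

11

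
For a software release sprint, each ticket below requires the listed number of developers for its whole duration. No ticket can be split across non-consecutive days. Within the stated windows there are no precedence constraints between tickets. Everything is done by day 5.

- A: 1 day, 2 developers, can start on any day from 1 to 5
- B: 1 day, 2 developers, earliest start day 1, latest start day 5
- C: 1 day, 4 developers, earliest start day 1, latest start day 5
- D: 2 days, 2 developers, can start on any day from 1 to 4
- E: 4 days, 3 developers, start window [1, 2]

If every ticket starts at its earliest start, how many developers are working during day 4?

At early start, day 4 has: E.
Demand: 3 = 3.

3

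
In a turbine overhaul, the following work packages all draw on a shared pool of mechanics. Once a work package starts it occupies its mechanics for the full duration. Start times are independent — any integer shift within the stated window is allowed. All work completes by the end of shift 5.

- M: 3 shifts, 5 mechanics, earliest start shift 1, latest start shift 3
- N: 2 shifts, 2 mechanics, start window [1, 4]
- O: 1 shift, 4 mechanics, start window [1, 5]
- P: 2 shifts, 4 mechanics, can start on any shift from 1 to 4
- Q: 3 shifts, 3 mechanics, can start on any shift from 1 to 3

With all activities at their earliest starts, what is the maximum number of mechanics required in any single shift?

Early-start schedule: M@1, N@1, O@1, P@1, Q@1.
Load per shift: shift 1: 18, shift 2: 14, shift 3: 8, shift 4: 0, shift 5: 0.
Peak is 18.

18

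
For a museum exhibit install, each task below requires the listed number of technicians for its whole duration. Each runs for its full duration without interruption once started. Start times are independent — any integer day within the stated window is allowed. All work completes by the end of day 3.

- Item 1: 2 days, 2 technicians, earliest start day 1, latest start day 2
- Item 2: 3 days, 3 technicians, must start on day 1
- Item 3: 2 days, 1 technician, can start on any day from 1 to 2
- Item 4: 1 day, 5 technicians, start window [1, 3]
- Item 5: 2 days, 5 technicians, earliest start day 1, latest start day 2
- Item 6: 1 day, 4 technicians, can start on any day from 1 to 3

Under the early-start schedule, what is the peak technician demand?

Early-start schedule: Item 1@1, Item 2@1, Item 3@1, Item 4@1, Item 5@1, Item 6@1.
Load per day: day 1: 20, day 2: 11, day 3: 3.
Peak is 20.

20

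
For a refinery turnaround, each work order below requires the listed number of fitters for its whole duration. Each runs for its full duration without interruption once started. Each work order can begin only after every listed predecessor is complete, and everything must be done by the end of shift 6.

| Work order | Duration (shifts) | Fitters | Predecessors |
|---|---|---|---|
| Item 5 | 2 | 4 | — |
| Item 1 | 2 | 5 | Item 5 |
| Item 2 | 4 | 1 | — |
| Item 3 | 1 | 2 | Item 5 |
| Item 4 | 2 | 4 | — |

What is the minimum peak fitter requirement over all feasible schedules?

6

Early-start (Item 5@1, Item 1@3, Item 2@1, Item 3@3, Item 4@1) gives peak 9: s1:9  s2:9  s3:8  s4:6  s5:0  s6:0.
Shift Item 3→5, Item 4→5.
Schedule Item 5@1, Item 1@3, Item 2@1, Item 3@5, Item 4@5: s1:5  s2:5  s3:6  s4:6  s5:6  s6:4 — peak 6.
Total fitter-shifts = 32 over 6 shifts ⇒ peak ≥ ⌈32/6⌉ = 6, so 6 is optimal.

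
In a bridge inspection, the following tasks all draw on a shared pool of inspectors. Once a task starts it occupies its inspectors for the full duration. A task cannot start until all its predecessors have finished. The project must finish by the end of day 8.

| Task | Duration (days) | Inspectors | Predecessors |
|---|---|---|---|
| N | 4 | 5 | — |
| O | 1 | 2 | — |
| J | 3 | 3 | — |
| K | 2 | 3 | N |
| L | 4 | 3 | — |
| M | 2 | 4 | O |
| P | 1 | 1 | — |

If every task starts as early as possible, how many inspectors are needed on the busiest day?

Early-start schedule: N@1, O@1, J@1, K@5, L@1, M@2, P@1.
Load per day: day 1: 14, day 2: 15, day 3: 15, day 4: 8, day 5: 3, day 6: 3, day 7: 0, day 8: 0.
Peak is 15.

15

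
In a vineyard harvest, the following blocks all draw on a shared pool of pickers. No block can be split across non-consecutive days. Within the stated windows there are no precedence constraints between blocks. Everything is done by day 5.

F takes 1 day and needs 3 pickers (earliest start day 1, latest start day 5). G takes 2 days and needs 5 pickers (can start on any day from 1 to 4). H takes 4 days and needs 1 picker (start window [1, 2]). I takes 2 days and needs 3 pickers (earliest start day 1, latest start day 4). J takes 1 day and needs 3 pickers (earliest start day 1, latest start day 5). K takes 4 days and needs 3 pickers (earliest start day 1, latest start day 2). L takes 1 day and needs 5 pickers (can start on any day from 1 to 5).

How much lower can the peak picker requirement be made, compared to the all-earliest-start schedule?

Early-start peak: d1:23  d2:12  d3:4  d4:4  d5:0 ⇒ 23.
Leveled (F@1, G@1, H@1, I@4, J@5, K@2, L@3): d1:9  d2:9  d3:9  d4:7  d5:9 ⇒ 9.
Reduction 23 − 9 = 14.

14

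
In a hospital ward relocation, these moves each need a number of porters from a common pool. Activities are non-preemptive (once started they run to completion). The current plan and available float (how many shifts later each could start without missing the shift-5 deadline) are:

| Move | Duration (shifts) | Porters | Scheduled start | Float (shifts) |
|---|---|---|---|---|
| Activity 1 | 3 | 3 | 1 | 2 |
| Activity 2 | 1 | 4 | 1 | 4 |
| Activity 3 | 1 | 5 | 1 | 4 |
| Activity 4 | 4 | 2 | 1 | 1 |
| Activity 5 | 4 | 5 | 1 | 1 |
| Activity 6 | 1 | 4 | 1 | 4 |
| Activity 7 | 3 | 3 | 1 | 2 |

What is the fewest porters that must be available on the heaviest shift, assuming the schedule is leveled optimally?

13

Early-start (Activity 1@1, Activity 2@1, Activity 3@1, Activity 4@1, Activity 5@1, Activity 6@1, Activity 7@1) gives peak 26: s1:26  s2:13  s3:13  s4:7  s5:0.
Shift Activity 4→2, Activity 5→2, Activity 6→5, Activity 7→2.
Schedule Activity 1@1, Activity 2@1, Activity 3@1, Activity 4@2, Activity 5@2, Activity 6@5, Activity 7@2: s1:12  s2:13  s3:13  s4:10  s5:11 — peak 13.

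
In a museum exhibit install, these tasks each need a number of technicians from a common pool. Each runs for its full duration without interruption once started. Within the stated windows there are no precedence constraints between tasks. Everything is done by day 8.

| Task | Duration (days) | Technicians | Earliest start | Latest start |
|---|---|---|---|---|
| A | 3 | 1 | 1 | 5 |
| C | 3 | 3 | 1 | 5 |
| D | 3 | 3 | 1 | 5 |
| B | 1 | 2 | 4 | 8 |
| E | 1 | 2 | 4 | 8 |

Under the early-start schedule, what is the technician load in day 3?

7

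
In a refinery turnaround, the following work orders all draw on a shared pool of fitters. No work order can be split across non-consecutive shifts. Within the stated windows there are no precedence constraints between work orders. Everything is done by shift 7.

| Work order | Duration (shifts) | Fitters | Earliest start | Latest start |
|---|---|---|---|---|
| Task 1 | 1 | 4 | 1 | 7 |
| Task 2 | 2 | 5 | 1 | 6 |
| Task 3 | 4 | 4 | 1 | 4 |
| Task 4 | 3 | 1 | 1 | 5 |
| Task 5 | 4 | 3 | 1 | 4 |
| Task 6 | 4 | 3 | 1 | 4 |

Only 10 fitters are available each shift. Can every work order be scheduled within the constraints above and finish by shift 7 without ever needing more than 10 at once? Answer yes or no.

Schedule Task 1@1, Task 2@1, Task 3@2, Task 4@1, Task 5@3, Task 6@4: s1:10  s2:10  s3:8  s4:10  s5:10  s6:6  s7:3 — peak 10 ≤ 10.

yes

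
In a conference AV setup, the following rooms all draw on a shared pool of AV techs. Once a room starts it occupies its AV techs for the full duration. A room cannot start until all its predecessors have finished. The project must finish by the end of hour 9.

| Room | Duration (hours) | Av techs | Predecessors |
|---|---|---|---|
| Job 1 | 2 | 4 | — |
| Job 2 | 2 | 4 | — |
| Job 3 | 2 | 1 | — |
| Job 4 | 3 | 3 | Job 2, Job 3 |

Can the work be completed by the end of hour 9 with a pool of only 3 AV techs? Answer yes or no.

no

The minimum achievable peak is 4; 3 < 4, so no feasible schedule stays within the cap.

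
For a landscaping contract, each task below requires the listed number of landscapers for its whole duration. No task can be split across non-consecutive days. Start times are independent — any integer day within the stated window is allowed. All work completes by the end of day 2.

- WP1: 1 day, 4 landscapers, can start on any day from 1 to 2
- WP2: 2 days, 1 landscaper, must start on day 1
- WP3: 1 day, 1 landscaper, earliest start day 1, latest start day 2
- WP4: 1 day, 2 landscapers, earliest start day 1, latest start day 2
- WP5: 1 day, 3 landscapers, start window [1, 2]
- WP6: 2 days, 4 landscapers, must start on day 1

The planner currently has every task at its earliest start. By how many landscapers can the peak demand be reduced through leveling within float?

5

Early-start peak: d1:15  d2:5 ⇒ 15.
Leveled (WP1@1, WP2@1, WP3@1, WP4@2, WP5@2, WP6@1): d1:10  d2:10 ⇒ 10.
Reduction 15 − 10 = 5.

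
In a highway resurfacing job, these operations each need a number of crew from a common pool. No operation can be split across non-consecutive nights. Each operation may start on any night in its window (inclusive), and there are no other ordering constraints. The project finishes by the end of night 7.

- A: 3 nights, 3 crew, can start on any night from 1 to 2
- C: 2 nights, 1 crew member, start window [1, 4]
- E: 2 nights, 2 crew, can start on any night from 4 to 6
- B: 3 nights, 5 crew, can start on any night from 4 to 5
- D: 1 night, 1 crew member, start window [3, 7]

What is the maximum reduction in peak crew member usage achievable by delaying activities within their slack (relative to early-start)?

0

Early-start peak: n1:4  n2:4  n3:4  n4:7  n5:7  n6:5  n7:0 ⇒ 7.
Leveled (A@1, C@1, E@4, B@4, D@3): n1:4  n2:4  n3:4  n4:7  n5:7  n6:5  n7:0 ⇒ 7.
Reduction 7 − 7 = 0.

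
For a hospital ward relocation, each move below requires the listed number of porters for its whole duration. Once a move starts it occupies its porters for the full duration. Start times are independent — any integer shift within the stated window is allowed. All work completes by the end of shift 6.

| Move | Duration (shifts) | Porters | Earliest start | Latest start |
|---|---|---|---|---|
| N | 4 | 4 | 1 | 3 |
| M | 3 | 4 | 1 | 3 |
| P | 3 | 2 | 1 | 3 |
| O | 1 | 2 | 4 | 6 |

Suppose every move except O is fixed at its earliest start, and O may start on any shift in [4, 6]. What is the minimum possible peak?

10

O@4: s1:10  s2:10  s3:10  s4:6  s5:0  s6:0 → peak 10
O@5: s1:10  s2:10  s3:10  s4:4  s5:2  s6:0 → peak 10
O@6: s1:10  s2:10  s3:10  s4:4  s5:0  s6:2 → peak 10
Best is O@4, peak 10.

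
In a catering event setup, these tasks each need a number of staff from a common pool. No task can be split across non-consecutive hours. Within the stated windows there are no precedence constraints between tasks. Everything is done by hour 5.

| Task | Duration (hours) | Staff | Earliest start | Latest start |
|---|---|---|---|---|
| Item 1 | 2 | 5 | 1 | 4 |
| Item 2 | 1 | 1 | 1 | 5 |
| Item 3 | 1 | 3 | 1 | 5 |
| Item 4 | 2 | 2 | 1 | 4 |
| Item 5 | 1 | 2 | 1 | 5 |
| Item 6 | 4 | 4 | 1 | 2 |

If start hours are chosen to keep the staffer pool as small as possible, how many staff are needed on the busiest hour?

Early-start (Item 1@1, Item 2@1, Item 3@1, Item 4@1, Item 5@1, Item 6@1) gives peak 17: h1:17  h2:11  h3:4  h4:4  h5:0.
Shift Item 4→3, Item 5→3, Item 6→2.
Schedule Item 1@1, Item 2@1, Item 3@1, Item 4@3, Item 5@3, Item 6@2: h1:9  h2:9  h3:8  h4:6  h5:4 — peak 9.

9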